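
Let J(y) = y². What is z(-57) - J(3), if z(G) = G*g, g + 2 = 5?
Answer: -180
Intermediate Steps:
g = 3 (g = -2 + 5 = 3)
z(G) = 3*G (z(G) = G*3 = 3*G)
z(-57) - J(3) = 3*(-57) - 1*3² = -171 - 1*9 = -171 - 9 = -180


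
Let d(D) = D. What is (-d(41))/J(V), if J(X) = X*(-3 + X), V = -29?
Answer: -41/928 ≈ -0.044181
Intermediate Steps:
(-d(41))/J(V) = (-1*41)/((-29*(-3 - 29))) = -41/((-29*(-32))) = -41/928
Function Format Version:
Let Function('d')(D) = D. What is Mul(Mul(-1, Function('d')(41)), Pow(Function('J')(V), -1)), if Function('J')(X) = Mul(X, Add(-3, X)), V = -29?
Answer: Rational(-41, 928) ≈ -0.044181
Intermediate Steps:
Mul(Mul(-1, Function('d')(41)), Pow(Function('J')(V), -1)) = Mul(Mul(-1, 41), Pow(Mul(-29, Add(-3, -29)), -1)) = Mul(-41, Pow(Mul(-29, -32), -1)) = Mul(-41, Pow(928, -1)) = Mul(-41, Rational(1, 928)) = Rational(-41, 928)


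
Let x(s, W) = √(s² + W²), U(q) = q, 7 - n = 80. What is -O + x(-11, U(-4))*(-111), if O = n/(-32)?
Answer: -73/32 - 111*√137 ≈ -1301.5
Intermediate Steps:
n = -73 (n = 7 - 1*80 = 7 - 80 = -73)
O = 73/32 (O = -73/(-32) = -73*(-1/32) = 73/32 ≈ 2.2813)
x(s, W) = √(W² + s²)
-O + x(-11, U(-4))*(-111) = -1*73/32 + √((-4)² + (-11)²)*(-111) = -73/32 + √(16 + 121)*(-111) = -73/32 + √137*(-111) = -73/32 - 111*√137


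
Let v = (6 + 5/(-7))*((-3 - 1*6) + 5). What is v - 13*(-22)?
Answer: 1854/7 ≈ 264.86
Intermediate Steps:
v = -148/7 (v = (6 + 5*(-⅐))*((-3 - 6) + 5) = (6 - 5/7)*(-9 + 5) = (37/7)*(-4) = -148/7 ≈ -21.143)
v - 13*(-22) = -148/7 - 13*(-22) = -148/7 + 286 = 1854/7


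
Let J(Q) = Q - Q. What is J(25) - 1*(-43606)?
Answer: 43606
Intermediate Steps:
J(Q) = 0
J(25) - 1*(-43606) = 0 - 1*(-43606) = 0 + 43606 = 43606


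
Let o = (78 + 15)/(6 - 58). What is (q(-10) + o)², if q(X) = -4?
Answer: 90601/2704 ≈ 33.506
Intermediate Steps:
o = -93/52 (o = 93/(-52) = 93*(-1/52) = -93/52 ≈ -1.7885)
(q(-10) + o)² = (-4 - 93/52)² = (-301/52)² = 90601/2704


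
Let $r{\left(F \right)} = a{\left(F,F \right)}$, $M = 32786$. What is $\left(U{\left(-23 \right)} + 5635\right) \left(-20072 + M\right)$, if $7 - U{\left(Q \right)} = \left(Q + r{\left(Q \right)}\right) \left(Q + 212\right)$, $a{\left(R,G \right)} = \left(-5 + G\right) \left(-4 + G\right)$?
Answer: $-1689627030$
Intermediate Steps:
$r{\left(F \right)} = 20 + F^{2} - 9 F$
$U{\left(Q \right)} = 7 - \left(212 + Q\right) \left(20 + Q^{2} - 8 Q\right)$ ($U{\left(Q \right)} = 7 - \left(Q + \left(20 + Q^{2} - 9 Q\right)\right) \left(Q + 212\right) = 7 - \left(20 + Q^{2} - 8 Q\right) \left(212 + Q\right) = 7 - \left(212 + Q\right) \left(20 + Q^{2} - 8 Q\right)$)
$\left(U{\left(-23 \right)} + 5635\right) \left(-20072 + M\right) = \left(\left(-4233 - \left(-23\right)^{3} - 204 \left(-23\right)^{2} + 1676 \left(-23\right)\right) + 5635\right) \left(-20072 + 32786\right) = \left(\left(-4233 - -12167 - 107916 - 38548\right) + 5635\right) 12714 = \left(\left(-4233 + 12167 - 107916 - 38548\right) + 5635\right) 12714 = \left(-138530 + 5635\right) 12714 = \left(-132895\right) 12714 = -1689627030$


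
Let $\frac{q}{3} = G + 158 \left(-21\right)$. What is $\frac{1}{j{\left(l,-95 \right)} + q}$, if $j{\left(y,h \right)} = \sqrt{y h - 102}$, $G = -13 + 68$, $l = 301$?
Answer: $- \frac{9789}{95853218} - \frac{i \sqrt{28697}}{95853218} \approx -0.00010212 - 1.7673 \cdot 10^{-6} i$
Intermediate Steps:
$G = 55$
$q = -9789$ ($q = 3 \left(55 + 158 \left(-21\right)\right) = 3 \left(55 - 3318\right) = 3 \left(-3263\right) = -9789$)
$j{\left(y,h \right)} = \sqrt{-102 + h y}$ ($j{\left(y,h \right)} = \sqrt{h y - 102} = \sqrt{-102 + h y}$)
$\frac{1}{j{\left(l,-95 \right)} + q} = \frac{1}{\sqrt{-102 - 28595} - 9789} = \frac{1}{\sqrt{-28697} - 9789} = \frac{1}{i \sqrt{28697} - 9789} = \frac{1}{-9789 + i \sqrt{28697}}$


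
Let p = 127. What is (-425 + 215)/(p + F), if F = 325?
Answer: -105/226 ≈ -0.46460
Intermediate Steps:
(-425 + 215)/(p + F) = (-425 + 215)/(127 + 325) = -210/452 = -210*1/452 = -105/226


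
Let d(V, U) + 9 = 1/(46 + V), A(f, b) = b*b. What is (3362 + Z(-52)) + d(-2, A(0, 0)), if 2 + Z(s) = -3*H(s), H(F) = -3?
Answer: 147841/44 ≈ 3360.0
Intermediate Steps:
Z(s) = 7 (Z(s) = -2 - 3*(-3) = -2 + 9 = 7)
A(f, b) = b²
d(V, U) = -9 + 1/(46 + V)
(3362 + Z(-52)) + d(-2, A(0, 0)) = (3362 + 7) + (-413 - 9*(-2))/(46 - 2) = 3369 + (-413 + 18)/44 = 3369 + (1/44)*(-395) = 3369 - 395/44 = 147841/44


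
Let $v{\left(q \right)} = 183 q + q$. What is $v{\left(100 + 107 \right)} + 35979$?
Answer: $74067$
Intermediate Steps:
$v{\left(q \right)} = 184 q$
$v{\left(100 + 107 \right)} + 35979 = 184 \left(100 + 107\right) + 35979 = 184 \cdot 207 + 35979 = 38088 + 35979 = 74067$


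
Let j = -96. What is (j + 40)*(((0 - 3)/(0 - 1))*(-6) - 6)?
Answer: 1344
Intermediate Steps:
(j + 40)*(((0 - 3)/(0 - 1))*(-6) - 6) = (-96 + 40)*(((0 - 3)/(0 - 1))*(-6) - 6) = -56*(-3/(-1)*(-6) - 6) = -56*(-3*(-1)*(-6) - 6) = -56*(3*(-6) - 6) = -56*(-18 - 6) = -56*(-24) = 1344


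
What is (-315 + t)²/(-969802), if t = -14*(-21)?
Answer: -441/969802 ≈ -0.00045473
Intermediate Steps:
t = 294
(-315 + t)²/(-969802) = (-315 + 294)²/(-969802) = (-21)²*(-1/969802) = 441*(-1/969802) = -441/969802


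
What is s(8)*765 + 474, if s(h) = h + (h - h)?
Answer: 6594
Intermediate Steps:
s(h) = h (s(h) = h + 0 = h)
s(8)*765 + 474 = 8*765 + 474 = 6120 + 474 = 6594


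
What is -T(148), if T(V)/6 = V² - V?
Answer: -130536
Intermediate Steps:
T(V) = -6*V + 6*V² (T(V) = 6*(V² - V) = -6*V + 6*V²)
-T(148) = -6*148*(-1 + 148) = -6*148*147 = -1*130536 = -130536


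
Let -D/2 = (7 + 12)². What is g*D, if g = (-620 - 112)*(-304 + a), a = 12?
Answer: -154323168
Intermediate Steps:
D = -722 (D = -2*(7 + 12)² = -2*19² = -2*361 = -722)
g = 213744 (g = (-620 - 112)*(-304 + 12) = -732*(-292) = 213744)
g*D = 213744*(-722) = -154323168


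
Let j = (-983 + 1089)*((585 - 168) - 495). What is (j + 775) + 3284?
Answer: -4209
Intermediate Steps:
j = -8268 (j = 106*(417 - 495) = 106*(-78) = -8268)
(j + 775) + 3284 = (-8268 + 775) + 3284 = -7493 + 3284 = -4209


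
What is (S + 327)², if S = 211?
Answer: 289444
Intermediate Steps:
(S + 327)² = (211 + 327)² = 538² = 289444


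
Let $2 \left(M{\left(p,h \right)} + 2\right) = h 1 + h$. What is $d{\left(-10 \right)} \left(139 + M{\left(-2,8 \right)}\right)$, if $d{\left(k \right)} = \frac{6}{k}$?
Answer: $-87$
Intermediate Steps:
$M{\left(p,h \right)} = -2 + h$ ($M{\left(p,h \right)} = -2 + \frac{h 1 + h}{2} = -2 + \frac{h + h}{2} = -2 + \frac{2 h}{2} = -2 + h$)
$d{\left(-10 \right)} \left(139 + M{\left(-2,8 \right)}\right) = \frac{6}{-10} \left(139 + \left(-2 + 8\right)\right) = 6 \left(- \frac{1}{10}\right) \left(139 + 6\right) = \left(- \frac{3}{5}\right) 145 = -87$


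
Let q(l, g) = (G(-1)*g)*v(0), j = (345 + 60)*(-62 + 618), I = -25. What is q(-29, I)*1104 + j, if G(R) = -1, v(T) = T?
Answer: 225180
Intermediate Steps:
j = 225180 (j = 405*556 = 225180)
q(l, g) = 0 (q(l, g) = -g*0 = 0)
q(-29, I)*1104 + j = 0*1104 + 225180 = 0 + 225180 = 225180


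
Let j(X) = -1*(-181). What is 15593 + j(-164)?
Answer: 15774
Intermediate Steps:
j(X) = 181
15593 + j(-164) = 15593 + 181 = 15774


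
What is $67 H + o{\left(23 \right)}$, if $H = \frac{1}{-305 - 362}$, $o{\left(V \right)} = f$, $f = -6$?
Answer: $- \frac{4069}{667} \approx -6.1004$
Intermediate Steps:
$o{\left(V \right)} = -6$
$H = - \frac{1}{667}$ ($H = \frac{1}{-667} = - \frac{1}{667} \approx -0.0014993$)
$67 H + o{\left(23 \right)} = 67 \left(- \frac{1}{667}\right) - 6 = - \frac{67}{667} - 6 = - \frac{4069}{667}$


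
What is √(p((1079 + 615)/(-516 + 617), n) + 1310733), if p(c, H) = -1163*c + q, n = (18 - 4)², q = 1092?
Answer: √13182944503/101 ≈ 1136.8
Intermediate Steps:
n = 196 (n = 14² = 196)
p(c, H) = 1092 - 1163*c (p(c, H) = -1163*c + 1092 = 1092 - 1163*c)
√(p((1079 + 615)/(-516 + 617), n) + 1310733) = √((1092 - 1163*(1079 + 615)/(-516 + 617)) + 1310733) = √((1092 - 1970122/101) + 1310733) = √(-1859830/101 + 1310733) = √(130524203/101) = √13182944503/101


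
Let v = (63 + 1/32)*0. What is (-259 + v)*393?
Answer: -101787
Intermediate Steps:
v = 0 (v = (63 + 1/32)*0 = (2017/32)*0 = 0)
(-259 + v)*393 = (-259 + 0)*393 = -259*393 = -101787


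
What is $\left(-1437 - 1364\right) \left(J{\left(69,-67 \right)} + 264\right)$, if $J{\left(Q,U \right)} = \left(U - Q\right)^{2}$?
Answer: $-52546760$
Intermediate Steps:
$\left(-1437 - 1364\right) \left(J{\left(69,-67 \right)} + 264\right) = \left(-1437 - 1364\right) \left(\left(69 - -67\right)^{2} + 264\right) = - 2801 \left(\left(69 + 67\right)^{2} + 264\right) = - 2801 \left(136^{2} + 264\right) = - 2801 \left(18496 + 264\right) = \left(-2801\right) 18760 = -52546760$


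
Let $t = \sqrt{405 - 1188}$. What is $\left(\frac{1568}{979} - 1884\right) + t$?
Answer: $- \frac{1842868}{979} + 3 i \sqrt{87} \approx -1882.4 + 27.982 i$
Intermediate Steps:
$t = 3 i \sqrt{87}$ ($t = \sqrt{-783} = 3 i \sqrt{87} \approx 27.982 i$)
$\left(\frac{1568}{979} - 1884\right) + t = \left(\frac{1568}{979} - 1884\right) + 3 i \sqrt{87} = - \frac{1842868}{979} + 3 i \sqrt{87}$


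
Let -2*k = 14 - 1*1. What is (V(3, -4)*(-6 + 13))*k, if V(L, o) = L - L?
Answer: 0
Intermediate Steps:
V(L, o) = 0
k = -13/2 (k = -(14 - 1*1)/2 = -(14 - 1)/2 = -½*13 = -13/2 ≈ -6.5000)
(V(3, -4)*(-6 + 13))*k = (0*(-6 + 13))*(-13/2) = (0*7)*(-13/2) = 0*(-13/2) = 0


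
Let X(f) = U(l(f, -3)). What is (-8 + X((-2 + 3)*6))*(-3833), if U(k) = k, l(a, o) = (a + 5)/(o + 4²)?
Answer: 356469/13 ≈ 27421.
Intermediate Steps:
l(a, o) = (5 + a)/(16 + o) (l(a, o) = (5 + a)/(o + 16) = (5 + a)/(16 + o))
X(f) = 5/13 + f/13 (X(f) = (5 + f)/(16 - 3) = (5 + f)/13 = 5/13 + f/13)
(-8 + X((-2 + 3)*6))*(-3833) = (-8 + (5/13 + ((-2 + 3)*6)/13))*(-3833) = (-8 + (5/13 + (1*6)/13))*(-3833) = (-8 + (5/13 + (1/13)*6))*(-3833) = (-8 + (5/13 + 6/13))*(-3833) = (-8 + 11/13)*(-3833) = -93/13*(-3833) = 356469/13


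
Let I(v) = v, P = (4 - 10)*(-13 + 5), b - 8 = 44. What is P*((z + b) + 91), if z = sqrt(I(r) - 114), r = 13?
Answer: 6864 + 48*I*sqrt(101) ≈ 6864.0 + 482.39*I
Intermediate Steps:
b = 52 (b = 8 + 44 = 52)
P = 48 (P = -6*(-8) = 48)
z = I*sqrt(101) (z = sqrt(13 - 114) = sqrt(-101) = I*sqrt(101) ≈ 10.05*I)
P*((z + b) + 91) = 48*((I*sqrt(101) + 52) + 91) = 48*((52 + I*sqrt(101)) + 91) = 48*(143 + I*sqrt(101)) = 6864 + 48*I*sqrt(101)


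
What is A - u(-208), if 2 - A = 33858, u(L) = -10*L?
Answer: -35936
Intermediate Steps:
A = -33856 (A = 2 - 1*33858 = 2 - 33858 = -33856)
A - u(-208) = -33856 - (-10)*(-208) = -33856 - 1*2080 = -33856 - 2080 = -35936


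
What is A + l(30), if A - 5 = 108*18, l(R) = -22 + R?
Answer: 1957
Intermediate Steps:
A = 1949 (A = 5 + 108*18 = 5 + 1944 = 1949)
A + l(30) = 1949 + (-22 + 30) = 1949 + 8 = 1957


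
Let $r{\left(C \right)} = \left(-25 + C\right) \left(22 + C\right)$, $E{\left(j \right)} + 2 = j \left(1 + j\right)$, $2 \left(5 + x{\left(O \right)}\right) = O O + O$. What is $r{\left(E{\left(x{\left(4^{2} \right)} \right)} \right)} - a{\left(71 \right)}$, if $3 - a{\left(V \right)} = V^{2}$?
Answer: $298896718$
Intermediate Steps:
$a{\left(V \right)} = 3 - V^{2}$
$x{\left(O \right)} = -5 + \frac{O}{2} + \frac{O^{2}}{2}$ ($x{\left(O \right)} = -5 + \frac{O O + O}{2} = -5 + \frac{O^{2} + O}{2} = -5 + \frac{O + O^{2}}{2} = -5 + \left(\frac{O}{2} + \frac{O^{2}}{2}\right) = -5 + \frac{O}{2} + \frac{O^{2}}{2}$)
$E{\left(j \right)} = -2 + j \left(1 + j\right)$
$r{\left(E{\left(x{\left(4^{2} \right)} \right)} \right)} - a{\left(71 \right)} = \left(-550 + \left(-2 + \left(-5 + \frac{4^{2}}{2} + \frac{\left(4^{2}\right)^{2}}{2}\right) + \left(-5 + \frac{4^{2}}{2} + \frac{\left(4^{2}\right)^{2}}{2}\right)^{2}\right)^{2} - 3 \left(-2 + \left(-5 + \frac{4^{2}}{2} + \frac{\left(4^{2}\right)^{2}}{2}\right) + \left(-5 + \frac{4^{2}}{2} + \frac{\left(4^{2}\right)^{2}}{2}\right)^{2}\right)\right) - \left(3 - 71^{2}\right) = \left(-550 + \left(-2 + \left(-5 + \frac{1}{2} \cdot 16 + \frac{16^{2}}{2}\right) + \left(-5 + \frac{1}{2} \cdot 16 + \frac{16^{2}}{2}\right)^{2}\right)^{2} - 3 \left(-2 + \left(-5 + \frac{1}{2} \cdot 16 + \frac{16^{2}}{2}\right) + \left(-5 + \frac{1}{2} \cdot 16 + \frac{16^{2}}{2}\right)^{2}\right)\right) - \left(3 - 5041\right) = \left(-550 + \left(-2 + \left(-5 + 8 + \frac{1}{2} \cdot 256\right) + \left(-5 + 8 + \frac{1}{2} \cdot 256\right)^{2}\right)^{2} - 3 \left(-2 + \left(-5 + 8 + \frac{1}{2} \cdot 256\right) + \left(-5 + 8 + \frac{1}{2} \cdot 256\right)^{2}\right)\right) - \left(3 - 5041\right) = \left(-550 + \left(-2 + \left(-5 + 8 + 128\right) + \left(-5 + 8 + 128\right)^{2}\right)^{2} - 3 \left(-2 + \left(-5 + 8 + 128\right) + \left(-5 + 8 + 128\right)^{2}\right)\right) - -5038 = \left(-550 + \left(-2 + 131 + 131^{2}\right)^{2} - 3 \left(-2 + 131 + 131^{2}\right)\right) + 5038 = \left(-550 + \left(-2 + 131 + 17161\right)^{2} - 3 \left(-2 + 131 + 17161\right)\right) + 5038 = \left(-550 + 17290^{2} - 51870\right) + 5038 = \left(-550 + 298944100 - 51870\right) + 5038 = 298891680 + 5038 = 298896718$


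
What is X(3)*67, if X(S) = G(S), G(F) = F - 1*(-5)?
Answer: 536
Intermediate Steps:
G(F) = 5 + F (G(F) = F + 5 = 5 + F)
X(S) = 5 + S
X(3)*67 = (5 + 3)*67 = 8*67 = 536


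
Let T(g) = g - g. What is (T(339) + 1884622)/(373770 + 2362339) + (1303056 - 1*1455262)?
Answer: -416450321832/2736109 ≈ -1.5221e+5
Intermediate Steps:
T(g) = 0
(T(339) + 1884622)/(373770 + 2362339) + (1303056 - 1*1455262) = (0 + 1884622)/(373770 + 2362339) + (1303056 - 1*1455262) = 1884622/2736109 + (1303056 - 1455262) = 1884622*(1/2736109) - 152206 = 1884622/2736109 - 152206 = -416450321832/2736109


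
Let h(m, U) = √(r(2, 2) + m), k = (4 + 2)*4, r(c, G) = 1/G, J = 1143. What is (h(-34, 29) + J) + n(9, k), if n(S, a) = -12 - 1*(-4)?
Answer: 1135 + I*√134/2 ≈ 1135.0 + 5.7879*I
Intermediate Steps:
k = 24 (k = 6*4 = 24)
n(S, a) = -8 (n(S, a) = -12 + 4 = -8)
h(m, U) = √(½ + m) (h(m, U) = √(1/2 + m) = √(½ + m))
(h(-34, 29) + J) + n(9, k) = (√(2 + 4*(-34))/2 + 1143) - 8 = (√(2 - 136)/2 + 1143) - 8 = (√(-134)/2 + 1143) - 8 = ((I*√134)/2 + 1143) - 8 = (I*√134/2 + 1143) - 8 = (1143 + I*√134/2) - 8 = 1135 + I*√134/2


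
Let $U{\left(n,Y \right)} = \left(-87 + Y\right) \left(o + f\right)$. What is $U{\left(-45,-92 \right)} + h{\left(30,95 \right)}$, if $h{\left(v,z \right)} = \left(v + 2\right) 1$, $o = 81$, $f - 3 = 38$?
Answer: $-21806$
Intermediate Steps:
$f = 41$ ($f = 3 + 38 = 41$)
$U{\left(n,Y \right)} = -10614 + 122 Y$ ($U{\left(n,Y \right)} = \left(-87 + Y\right) \left(81 + 41\right) = \left(-87 + Y\right) 122 = -10614 + 122 Y$)
$h{\left(v,z \right)} = 2 + v$ ($h{\left(v,z \right)} = \left(2 + v\right) 1 = 2 + v$)
$U{\left(-45,-92 \right)} + h{\left(30,95 \right)} = \left(-10614 + 122 \left(-92\right)\right) + \left(2 + 30\right) = \left(-10614 - 11224\right) + 32 = -21838 + 32 = -21806$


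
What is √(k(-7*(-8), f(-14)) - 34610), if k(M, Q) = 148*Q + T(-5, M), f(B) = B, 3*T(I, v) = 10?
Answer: 2*I*√82527/3 ≈ 191.52*I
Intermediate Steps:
T(I, v) = 10/3 (T(I, v) = (⅓)*10 = 10/3)
k(M, Q) = 10/3 + 148*Q (k(M, Q) = 148*Q + 10/3 = 10/3 + 148*Q)
√(k(-7*(-8), f(-14)) - 34610) = √((10/3 + 148*(-14)) - 34610) = √((10/3 - 2072) - 34610) = √(-6206/3 - 34610) = √(-110036/3) = 2*I*√82527/3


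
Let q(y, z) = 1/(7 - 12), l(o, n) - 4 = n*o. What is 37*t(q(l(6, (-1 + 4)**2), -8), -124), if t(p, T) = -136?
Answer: -5032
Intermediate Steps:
l(o, n) = 4 + n*o
q(y, z) = -1/5 (q(y, z) = 1/(-5) = -1/5)
37*t(q(l(6, (-1 + 4)**2), -8), -124) = 37*(-136) = -5032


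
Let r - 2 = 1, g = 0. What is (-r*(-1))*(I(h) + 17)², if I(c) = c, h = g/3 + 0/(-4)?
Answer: 867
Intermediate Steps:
h = 0 (h = 0/3 + 0/(-4) = 0*(⅓) + 0*(-¼) = 0 + 0 = 0)
r = 3 (r = 2 + 1 = 3)
(-r*(-1))*(I(h) + 17)² = (-1*3*(-1))*(0 + 17)² = -3*(-1)*17² = 3*289 = 867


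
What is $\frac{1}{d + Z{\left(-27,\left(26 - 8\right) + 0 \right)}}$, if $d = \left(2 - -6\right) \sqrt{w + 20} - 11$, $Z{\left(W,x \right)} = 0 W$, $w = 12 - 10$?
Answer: $\frac{1}{117} + \frac{8 \sqrt{22}}{1287} \approx 0.037703$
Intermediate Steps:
$w = 2$
$Z{\left(W,x \right)} = 0$
$d = -11 + 8 \sqrt{22}$ ($d = \left(2 - -6\right) \sqrt{2 + 20} - 11 = \left(2 + 6\right) \sqrt{22} - 11 = 8 \sqrt{22} - 11 = -11 + 8 \sqrt{22} \approx 26.523$)
$\frac{1}{d + Z{\left(-27,\left(26 - 8\right) + 0 \right)}} = \frac{1}{\left(-11 + 8 \sqrt{22}\right) + 0} = \frac{1}{-11 + 8 \sqrt{22}}$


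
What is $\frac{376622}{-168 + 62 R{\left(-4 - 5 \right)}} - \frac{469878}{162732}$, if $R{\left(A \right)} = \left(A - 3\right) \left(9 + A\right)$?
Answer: $- \frac{36013727}{16044} \approx -2244.7$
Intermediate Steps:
$R{\left(A \right)} = \left(-3 + A\right) \left(9 + A\right)$
$\frac{376622}{-168 + 62 R{\left(-4 - 5 \right)}} - \frac{469878}{162732} = \frac{376622}{-168 + 62 \left(-27 + \left(-4 - 5\right)^{2} + 6 \left(-4 - 5\right)\right)} - \frac{469878}{162732} = \frac{376622}{-168 + 62 \left(-27 + \left(-4 - 5\right)^{2} + 6 \left(-4 - 5\right)\right)} - \frac{1103}{382} = \frac{376622}{-168 + 62 \left(-27 + \left(-9\right)^{2} + 6 \left(-9\right)\right)} - \frac{1103}{382} = \frac{376622}{-168 + 62 \left(-27 + 81 - 54\right)} - \frac{1103}{382} = \frac{376622}{-168 + 62 \cdot 0} - \frac{1103}{382} = \frac{376622}{-168 + 0} - \frac{1103}{382} = \frac{376622}{-168} - \frac{1103}{382} = 376622 \left(- \frac{1}{168}\right) - \frac{1103}{382} = - \frac{188311}{84} - \frac{1103}{382} = - \frac{36013727}{16044}$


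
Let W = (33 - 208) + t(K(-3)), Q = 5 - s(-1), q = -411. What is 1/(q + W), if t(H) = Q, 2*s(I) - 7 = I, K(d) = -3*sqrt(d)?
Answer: -1/584 ≈ -0.0017123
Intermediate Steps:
s(I) = 7/2 + I/2
Q = 2 (Q = 5 - (7/2 + (1/2)*(-1)) = 5 - (7/2 - 1/2) = 5 - 1*3 = 5 - 3 = 2)
t(H) = 2
W = -173 (W = (33 - 208) + 2 = -175 + 2 = -173)
1/(q + W) = 1/(-411 - 173) = 1/(-584) = -1/584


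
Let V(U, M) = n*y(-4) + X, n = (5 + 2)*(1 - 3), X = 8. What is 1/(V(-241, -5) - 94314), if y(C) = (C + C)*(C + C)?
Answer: -1/95202 ≈ -1.0504e-5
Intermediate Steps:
y(C) = 4*C**2 (y(C) = (2*C)*(2*C) = 4*C**2)
n = -14 (n = 7*(-2) = -14)
V(U, M) = -888 (V(U, M) = -56*(-4)**2 + 8 = -56*16 + 8 = -14*64 + 8 = -896 + 8 = -888)
1/(V(-241, -5) - 94314) = 1/(-888 - 94314) = 1/(-95202) = -1/95202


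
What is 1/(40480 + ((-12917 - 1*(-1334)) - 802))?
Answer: 1/28095 ≈ 3.5594e-5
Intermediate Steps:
1/(40480 + ((-12917 - 1*(-1334)) - 802)) = 1/(40480 + ((-12917 + 1334) - 802)) = 1/(40480 + (-11583 - 802)) = 1/(40480 - 12385) = 1/28095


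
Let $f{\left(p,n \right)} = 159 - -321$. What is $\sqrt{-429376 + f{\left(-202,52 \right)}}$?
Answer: $4 i \sqrt{26806} \approx 654.9 i$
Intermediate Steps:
$f{\left(p,n \right)} = 480$ ($f{\left(p,n \right)} = 159 + 321 = 480$)
$\sqrt{-429376 + f{\left(-202,52 \right)}} = \sqrt{-429376 + 480} = \sqrt{-428896} = 4 i \sqrt{26806}$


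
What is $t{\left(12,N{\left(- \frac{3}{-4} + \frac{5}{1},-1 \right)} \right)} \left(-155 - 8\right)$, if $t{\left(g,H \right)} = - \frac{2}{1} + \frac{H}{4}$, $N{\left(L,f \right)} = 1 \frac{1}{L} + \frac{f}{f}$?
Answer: $\frac{25591}{92} \approx 278.16$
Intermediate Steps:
$N{\left(L,f \right)} = 1 + \frac{1}{L}$ ($N{\left(L,f \right)} = \frac{1}{L} + 1 = 1 + \frac{1}{L}$)
$t{\left(g,H \right)} = -2 + \frac{H}{4}$ ($t{\left(g,H \right)} = \left(-2\right) 1 + H \frac{1}{4} = -2 + \frac{H}{4}$)
$t{\left(12,N{\left(- \frac{3}{-4} + \frac{5}{1},-1 \right)} \right)} \left(-155 - 8\right) = \left(-2 + \frac{\frac{1}{- \frac{3}{-4} + \frac{5}{1}} \left(1 + \left(- \frac{3}{-4} + \frac{5}{1}\right)\right)}{4}\right) \left(-155 - 8\right) = \left(-2 + \frac{\frac{1}{\left(-3\right) \left(- \frac{1}{4}\right) + 5 \cdot 1} \left(1 + \left(\left(-3\right) \left(- \frac{1}{4}\right) + 5 \cdot 1\right)\right)}{4}\right) \left(-163\right) = \left(-2 + \frac{\frac{1}{\frac{3}{4} + 5} \left(1 + \left(\frac{3}{4} + 5\right)\right)}{4}\right) \left(-163\right) = \left(-2 + \frac{\frac{1}{\frac{23}{4}} \left(1 + \frac{23}{4}\right)}{4}\right) \left(-163\right) = \left(-2 + \frac{\frac{4}{23} \cdot \frac{27}{4}}{4}\right) \left(-163\right) = \left(-2 + \frac{1}{4} \cdot \frac{27}{23}\right) \left(-163\right) = \left(-2 + \frac{27}{92}\right) \left(-163\right) = \left(- \frac{157}{92}\right) \left(-163\right) = \frac{25591}{92}$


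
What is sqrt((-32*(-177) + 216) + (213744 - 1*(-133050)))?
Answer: 9*sqrt(4354) ≈ 593.86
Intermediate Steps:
sqrt((-32*(-177) + 216) + (213744 - 1*(-133050))) = sqrt((5664 + 216) + (213744 + 133050)) = sqrt(5880 + 346794) = sqrt(352674) = 9*sqrt(4354)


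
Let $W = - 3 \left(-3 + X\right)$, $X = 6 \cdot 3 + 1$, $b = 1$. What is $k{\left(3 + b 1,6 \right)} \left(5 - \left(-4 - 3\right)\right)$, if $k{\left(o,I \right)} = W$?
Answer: $-576$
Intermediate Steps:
$X = 19$ ($X = 18 + 1 = 19$)
$W = -48$ ($W = - 3 \left(-3 + 19\right) = \left(-3\right) 16 = -48$)
$k{\left(o,I \right)} = -48$
$k{\left(3 + b 1,6 \right)} \left(5 - \left(-4 - 3\right)\right) = - 48 \left(5 - \left(-4 - 3\right)\right) = - 48 \left(5 - -7\right) = - 48 \left(5 + 7\right) = \left(-48\right) 12 = -576$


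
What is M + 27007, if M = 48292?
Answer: 75299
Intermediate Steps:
M + 27007 = 48292 + 27007 = 75299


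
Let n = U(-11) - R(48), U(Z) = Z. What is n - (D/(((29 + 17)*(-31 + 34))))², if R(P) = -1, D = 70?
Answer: -48835/4761 ≈ -10.257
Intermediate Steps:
n = -10 (n = -11 - 1*(-1) = -11 + 1 = -10)
n - (D/(((29 + 17)*(-31 + 34))))² = -10 - (70/(((29 + 17)*(-31 + 34))))² = -10 - (70/((46*3)))² = -10 - (70/138)² = -10 - (70*(1/138))² = -10 - (35/69)² = -10 - 1*1225/4761 = -10 - 1225/4761 = -48835/4761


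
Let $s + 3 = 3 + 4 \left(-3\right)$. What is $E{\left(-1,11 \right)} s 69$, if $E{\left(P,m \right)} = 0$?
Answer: $0$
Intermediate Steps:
$s = -12$ ($s = -3 + \left(3 + 4 \left(-3\right)\right) = -3 + \left(3 - 12\right) = -3 - 9 = -12$)
$E{\left(-1,11 \right)} s 69 = 0 \left(-12\right) 69 = 0 \cdot 69 = 0$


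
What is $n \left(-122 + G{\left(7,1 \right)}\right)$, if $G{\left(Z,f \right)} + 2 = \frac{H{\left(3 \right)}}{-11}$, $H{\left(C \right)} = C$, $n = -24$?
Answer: $\frac{32808}{11} \approx 2982.5$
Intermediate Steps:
$G{\left(Z,f \right)} = - \frac{25}{11}$ ($G{\left(Z,f \right)} = -2 + \frac{3}{-11} = -2 + 3 \left(- \frac{1}{11}\right) = -2 - \frac{3}{11} = - \frac{25}{11}$)
$n \left(-122 + G{\left(7,1 \right)}\right) = - 24 \left(-122 - \frac{25}{11}\right) = \left(-24\right) \left(- \frac{1367}{11}\right) = \frac{32808}{11}$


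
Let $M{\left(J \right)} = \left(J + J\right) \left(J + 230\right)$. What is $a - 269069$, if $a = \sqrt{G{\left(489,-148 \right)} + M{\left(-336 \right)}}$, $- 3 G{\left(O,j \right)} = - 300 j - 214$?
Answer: $-269069 + \frac{\sqrt{508530}}{3} \approx -2.6883 \cdot 10^{5}$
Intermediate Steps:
$M{\left(J \right)} = 2 J \left(230 + J\right)$
$G{\left(O,j \right)} = \frac{214}{3} + 100 j$ ($G{\left(O,j \right)} = - \frac{- 300 j - 214}{3} = - \frac{-214 - 300 j}{3} = \frac{214}{3} + 100 j$)
$a = \frac{\sqrt{508530}}{3}$ ($a = \sqrt{\left(\frac{214}{3} + 100 \left(-148\right)\right) + 2 \left(-336\right) \left(230 - 336\right)} = \sqrt{\left(\frac{214}{3} - 14800\right) + 2 \left(-336\right) \left(-106\right)} = \sqrt{- \frac{44186}{3} + 71232} = \sqrt{\frac{169510}{3}} = \frac{\sqrt{508530}}{3} \approx 237.7$)
$a - 269069 = \frac{\sqrt{508530}}{3} - 269069 = -269069 + \frac{\sqrt{508530}}{3}$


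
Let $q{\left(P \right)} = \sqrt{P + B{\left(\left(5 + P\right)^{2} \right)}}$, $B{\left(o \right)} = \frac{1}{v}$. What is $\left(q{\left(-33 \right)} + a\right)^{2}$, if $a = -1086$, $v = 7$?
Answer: $\frac{\left(7602 - i \sqrt{1610}\right)^{2}}{49} \approx 1.1794 \cdot 10^{6} - 12450.0 i$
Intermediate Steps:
$B{\left(o \right)} = \frac{1}{7}$
$q{\left(P \right)} = \sqrt{\frac{1}{7} + P}$ ($q{\left(P \right)} = \sqrt{P + \frac{1}{7}} = \sqrt{\frac{1}{7} + P}$)
$\left(q{\left(-33 \right)} + a\right)^{2} = \left(\frac{\sqrt{7 + 49 \left(-33\right)}}{7} - 1086\right)^{2} = \left(\frac{\sqrt{7 - 1617}}{7} - 1086\right)^{2} = \left(\frac{\sqrt{-1610}}{7} - 1086\right)^{2} = \left(\frac{i \sqrt{1610}}{7} - 1086\right)^{2} = \left(-1086 + \frac{i \sqrt{1610}}{7}\right)^{2}$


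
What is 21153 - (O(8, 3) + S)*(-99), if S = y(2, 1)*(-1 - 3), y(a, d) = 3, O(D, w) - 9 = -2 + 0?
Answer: 20658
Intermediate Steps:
O(D, w) = 7 (O(D, w) = 9 + (-2 + 0) = 9 - 2 = 7)
S = -12 (S = 3*(-1 - 3) = 3*(-4) = -12)
21153 - (O(8, 3) + S)*(-99) = 21153 - (7 - 12)*(-99) = 21153 - (-5)*(-99) = 21153 - 1*495 = 21153 - 495 = 20658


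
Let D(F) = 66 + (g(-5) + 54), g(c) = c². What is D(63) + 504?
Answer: 649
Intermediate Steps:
D(F) = 145 (D(F) = 66 + ((-5)² + 54) = 66 + (25 + 54) = 66 + 79 = 145)
D(63) + 504 = 145 + 504 = 649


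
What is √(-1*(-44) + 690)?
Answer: √734 ≈ 27.092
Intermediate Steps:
√(-1*(-44) + 690) = √(44 + 690) = √734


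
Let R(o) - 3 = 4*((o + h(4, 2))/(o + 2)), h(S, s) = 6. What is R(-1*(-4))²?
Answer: 841/9 ≈ 93.444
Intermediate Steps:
R(o) = 3 + 4*(6 + o)/(2 + o) (R(o) = 3 + 4*((o + 6)/(o + 2)) = 3 + 4*((6 + o)/(2 + o)) = 3 + 4*(6 + o)/(2 + o))
R(-1*(-4))² = ((30 + 7*(-1*(-4)))/(2 - 1*(-4)))² = ((30 + 7*4)/(2 + 4))² = ((30 + 28)/6)² = ((⅙)*58)² = (29/3)² = 841/9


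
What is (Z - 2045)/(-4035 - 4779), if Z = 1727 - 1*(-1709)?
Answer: -107/678 ≈ -0.15782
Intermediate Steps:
Z = 3436 (Z = 1727 + 1709 = 3436)
(Z - 2045)/(-4035 - 4779) = (3436 - 2045)/(-4035 - 4779) = 1391/(-8814) = 1391*(-1/8814) = -107/678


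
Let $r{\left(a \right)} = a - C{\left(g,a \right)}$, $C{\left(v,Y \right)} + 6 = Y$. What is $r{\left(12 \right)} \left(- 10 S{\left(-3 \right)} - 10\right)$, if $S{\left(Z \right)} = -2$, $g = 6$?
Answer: $60$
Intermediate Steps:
$C{\left(v,Y \right)} = -6 + Y$
$r{\left(a \right)} = 6$ ($r{\left(a \right)} = a - \left(-6 + a\right) = 6$)
$r{\left(12 \right)} \left(- 10 S{\left(-3 \right)} - 10\right) = 6 \left(\left(-10\right) \left(-2\right) - 10\right) = 6 \left(20 - 10\right) = 6 \cdot 10 = 60$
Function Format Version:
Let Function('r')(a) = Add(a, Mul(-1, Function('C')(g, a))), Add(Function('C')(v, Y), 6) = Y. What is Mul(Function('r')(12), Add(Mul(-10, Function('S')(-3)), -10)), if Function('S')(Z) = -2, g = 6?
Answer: 60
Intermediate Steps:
Function('C')(v, Y) = Add(-6, Y)
Function('r')(a) = 6 (Function('r')(a) = Add(a, Mul(-1, Add(-6, a))) = Add(a, Add(6, Mul(-1, a))) = 6)
Mul(Function('r')(12), Add(Mul(-10, Function('S')(-3)), -10)) = Mul(6, Add(Mul(-10, -2), -10)) = Mul(6, Add(20, -10)) = Mul(6, 10) = 60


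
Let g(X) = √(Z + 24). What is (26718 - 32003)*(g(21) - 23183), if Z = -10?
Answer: 122522155 - 5285*√14 ≈ 1.2250e+8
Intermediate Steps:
g(X) = √14 (g(X) = √(-10 + 24) = √14)
(26718 - 32003)*(g(21) - 23183) = (26718 - 32003)*(√14 - 23183) = -5285*(-23183 + √14) = 122522155 - 5285*√14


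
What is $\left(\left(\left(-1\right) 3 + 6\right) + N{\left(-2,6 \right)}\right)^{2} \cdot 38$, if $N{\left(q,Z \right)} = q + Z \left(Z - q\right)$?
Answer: $91238$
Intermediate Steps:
$\left(\left(\left(-1\right) 3 + 6\right) + N{\left(-2,6 \right)}\right)^{2} \cdot 38 = \left(\left(\left(-1\right) 3 + 6\right) - \left(2 - 36 - 12\right)\right)^{2} \cdot 38 = \left(\left(-3 + 6\right) + \left(-2 + 36 + 12\right)\right)^{2} \cdot 38 = \left(3 + 46\right)^{2} \cdot 38 = 49^{2} \cdot 38 = 2401 \cdot 38 = 91238$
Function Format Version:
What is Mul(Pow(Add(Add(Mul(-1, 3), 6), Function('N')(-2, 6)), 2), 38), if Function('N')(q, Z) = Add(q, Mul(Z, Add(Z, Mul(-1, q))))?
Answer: 91238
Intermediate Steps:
Mul(Pow(Add(Add(Mul(-1, 3), 6), Function('N')(-2, 6)), 2), 38) = Mul(Pow(Add(Add(Mul(-1, 3), 6), Add(-2, Pow(6, 2), Mul(-1, 6, -2))), 2), 38) = Mul(Pow(Add(Add(-3, 6), Add(-2, 36, 12)), 2), 38) = Mul(Pow(Add(3, 46), 2), 38) = Mul(Pow(49, 2), 38) = Mul(2401, 38) = 91238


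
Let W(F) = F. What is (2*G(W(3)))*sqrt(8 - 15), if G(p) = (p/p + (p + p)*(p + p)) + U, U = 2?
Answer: 78*I*sqrt(7) ≈ 206.37*I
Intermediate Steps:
G(p) = 3 + 4*p**2 (G(p) = (p/p + (p + p)*(p + p)) + 2 = (1 + (2*p)*(2*p)) + 2 = (1 + 4*p**2) + 2 = 3 + 4*p**2)
(2*G(W(3)))*sqrt(8 - 15) = (2*(3 + 4*3**2))*sqrt(8 - 15) = (2*(3 + 4*9))*sqrt(-7) = (2*(3 + 36))*(I*sqrt(7)) = (2*39)*(I*sqrt(7)) = 78*(I*sqrt(7)) = 78*I*sqrt(7)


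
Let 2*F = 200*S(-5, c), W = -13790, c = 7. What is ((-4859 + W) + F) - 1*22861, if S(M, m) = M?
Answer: -42010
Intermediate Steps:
F = -500 (F = (200*(-5))/2 = (½)*(-1000) = -500)
((-4859 + W) + F) - 1*22861 = ((-4859 - 13790) - 500) - 1*22861 = (-18649 - 500) - 22861 = -19149 - 22861 = -42010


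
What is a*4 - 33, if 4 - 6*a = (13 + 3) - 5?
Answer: -113/3 ≈ -37.667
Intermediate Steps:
a = -7/6 (a = 2/3 - ((13 + 3) - 5)/6 = 2/3 - (16 - 5)/6 = 2/3 - 1/6*11 = 2/3 - 11/6 = -7/6 ≈ -1.1667)
a*4 - 33 = -7/6*4 - 33 = -14/3 - 33 = -113/3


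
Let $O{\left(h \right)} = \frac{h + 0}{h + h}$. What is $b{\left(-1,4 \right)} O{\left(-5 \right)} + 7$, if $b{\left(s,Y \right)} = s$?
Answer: $\frac{13}{2} \approx 6.5$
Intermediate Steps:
$O{\left(h \right)} = \frac{1}{2}$ ($O{\left(h \right)} = \frac{h}{2 h} = h \frac{1}{2 h} = \frac{1}{2}$)
$b{\left(-1,4 \right)} O{\left(-5 \right)} + 7 = \left(-1\right) \frac{1}{2} + 7 = - \frac{1}{2} + 7 = \frac{13}{2}$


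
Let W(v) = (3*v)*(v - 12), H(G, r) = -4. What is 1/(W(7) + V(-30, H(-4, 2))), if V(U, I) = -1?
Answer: -1/106 ≈ -0.0094340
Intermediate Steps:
W(v) = 3*v*(-12 + v) (W(v) = (3*v)*(-12 + v) = 3*v*(-12 + v))
1/(W(7) + V(-30, H(-4, 2))) = 1/(3*7*(-12 + 7) - 1) = 1/(3*7*(-5) - 1) = 1/(-105 - 1) = 1/(-106) = -1/106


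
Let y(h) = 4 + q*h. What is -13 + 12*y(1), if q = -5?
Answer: -25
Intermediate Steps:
y(h) = 4 - 5*h
-13 + 12*y(1) = -13 + 12*(4 - 5*1) = -13 + 12*(4 - 5) = -13 + 12*(-1) = -13 - 12 = -25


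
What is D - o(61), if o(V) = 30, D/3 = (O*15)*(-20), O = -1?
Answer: 870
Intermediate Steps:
D = 900 (D = 3*(-1*15*(-20)) = 3*(-15*(-20)) = 3*300 = 900)
D - o(61) = 900 - 1*30 = 900 - 30 = 870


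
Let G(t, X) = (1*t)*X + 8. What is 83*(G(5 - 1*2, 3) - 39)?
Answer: -1826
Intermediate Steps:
G(t, X) = 8 + X*t (G(t, X) = t*X + 8 = X*t + 8 = 8 + X*t)
83*(G(5 - 1*2, 3) - 39) = 83*((8 + 3*(5 - 1*2)) - 39) = 83*((8 + 3*(5 - 2)) - 39) = 83*((8 + 3*3) - 39) = 83*((8 + 9) - 39) = 83*(17 - 39) = 83*(-22) = -1826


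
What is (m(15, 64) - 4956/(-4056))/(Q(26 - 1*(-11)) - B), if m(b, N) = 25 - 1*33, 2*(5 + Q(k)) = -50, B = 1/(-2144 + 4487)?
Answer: 5367813/23758358 ≈ 0.22593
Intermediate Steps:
B = 1/2343 ≈ 0.00042680
Q(k) = -30 (Q(k) = -5 + (½)*(-50) = -5 - 25 = -30)
m(b, N) = -8 (m(b, N) = 25 - 33 = -8)
(m(15, 64) - 4956/(-4056))/(Q(26 - 1*(-11)) - B) = (-8 - 4956/(-4056))/(-30 - 1*1/2343) = (-8 - 4956*(-1)/4056)/(-30 - 1/2343) = (-8 - 1*(-413/338))/(-70291/2343) = (-8 + 413/338)*(-2343/70291) = -2291/338*(-2343/70291) = 5367813/23758358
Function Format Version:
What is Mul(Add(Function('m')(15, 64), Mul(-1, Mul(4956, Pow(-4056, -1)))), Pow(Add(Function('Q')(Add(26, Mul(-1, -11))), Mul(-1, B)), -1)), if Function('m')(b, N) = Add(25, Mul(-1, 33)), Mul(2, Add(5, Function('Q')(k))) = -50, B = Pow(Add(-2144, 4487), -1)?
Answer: Rational(5367813, 23758358) ≈ 0.22593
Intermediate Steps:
B = Rational(1, 2343) (B = Pow(2343, -1) = Rational(1, 2343) ≈ 0.00042680)
Function('Q')(k) = -30 (Function('Q')(k) = Add(-5, Mul(Rational(1, 2), -50)) = Add(-5, -25) = -30)
Function('m')(b, N) = -8 (Function('m')(b, N) = Add(25, -33) = -8)
Mul(Add(Function('m')(15, 64), Mul(-1, Mul(4956, Pow(-4056, -1)))), Pow(Add(Function('Q')(Add(26, Mul(-1, -11))), Mul(-1, B)), -1)) = Mul(Add(-8, Mul(-1, Mul(4956, Pow(-4056, -1)))), Pow(Add(-30, Mul(-1, Rational(1, 2343))), -1)) = Mul(Add(-8, Mul(-1, Mul(4956, Rational(-1, 4056)))), Pow(Add(-30, Rational(-1, 2343)), -1)) = Mul(Add(-8, Mul(-1, Rational(-413, 338))), Pow(Rational(-70291, 2343), -1)) = Mul(Add(-8, Rational(413, 338)), Rational(-2343, 70291)) = Mul(Rational(-2291, 338), Rational(-2343, 70291)) = Rational(5367813, 23758358)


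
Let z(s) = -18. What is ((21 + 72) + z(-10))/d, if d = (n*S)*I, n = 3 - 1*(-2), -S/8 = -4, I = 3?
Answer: 5/32 ≈ 0.15625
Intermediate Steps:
S = 32 (S = -8*(-4) = 32)
n = 5 (n = 3 + 2 = 5)
d = 480 (d = (5*32)*3 = 160*3 = 480)
((21 + 72) + z(-10))/d = ((21 + 72) - 18)/480 = (93 - 18)*(1/480) = 75*(1/480) = 5/32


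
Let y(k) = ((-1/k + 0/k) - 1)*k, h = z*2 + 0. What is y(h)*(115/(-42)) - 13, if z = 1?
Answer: -67/14 ≈ -4.7857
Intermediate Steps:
h = 2 (h = 1*2 + 0 = 2 + 0 = 2)
y(k) = k*(-1 - 1/k) (y(k) = ((-1/k + 0) - 1)*k = (-1/k - 1)*k = (-1 - 1/k)*k = k*(-1 - 1/k))
y(h)*(115/(-42)) - 13 = (-1 - 1*2)*(115/(-42)) - 13 = (-1 - 2)*(115*(-1/42)) - 13 = -3*(-115/42) - 13 = 115/14 - 13 = -67/14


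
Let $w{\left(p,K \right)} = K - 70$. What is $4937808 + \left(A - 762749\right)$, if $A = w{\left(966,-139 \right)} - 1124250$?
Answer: $3050600$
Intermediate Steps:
$w{\left(p,K \right)} = -70 + K$
$A = -1124459$ ($A = \left(-70 - 139\right) - 1124250 = -209 - 1124250 = -1124459$)
$4937808 + \left(A - 762749\right) = 4937808 - 1887208 = 3050600$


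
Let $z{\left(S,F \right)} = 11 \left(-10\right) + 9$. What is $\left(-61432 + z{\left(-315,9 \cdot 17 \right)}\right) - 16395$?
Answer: $-77928$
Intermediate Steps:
$z{\left(S,F \right)} = -101$ ($z{\left(S,F \right)} = -110 + 9 = -101$)
$\left(-61432 + z{\left(-315,9 \cdot 17 \right)}\right) - 16395 = \left(-61432 - 101\right) - 16395 = -61533 - 16395 = -77928$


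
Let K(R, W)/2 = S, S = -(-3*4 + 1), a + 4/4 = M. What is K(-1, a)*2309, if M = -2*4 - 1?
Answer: 50798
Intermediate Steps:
M = -9 (M = -8 - 1 = -9)
a = -10 (a = -1 - 9 = -10)
S = 11 (S = -(-12 + 1) = -1*(-11) = 11)
K(R, W) = 22 (K(R, W) = 2*11 = 22)
K(-1, a)*2309 = 22*2309 = 50798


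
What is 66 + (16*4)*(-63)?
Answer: -3966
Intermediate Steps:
66 + (16*4)*(-63) = 66 + 64*(-63) = 66 - 4032 = -3966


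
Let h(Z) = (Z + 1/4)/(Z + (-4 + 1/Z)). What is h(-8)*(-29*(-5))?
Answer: 8990/97 ≈ 92.680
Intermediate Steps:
h(Z) = (1/4 + Z)/(-4 + Z + 1/Z) (h(Z) = (Z + 1/4)/(-4 + Z + 1/Z) = (1/4 + Z)/(-4 + Z + 1/Z))
h(-8)*(-29*(-5)) = ((1/4)*(-8)*(1 + 4*(-8))/(1 + (-8)**2 - 4*(-8)))*(-29*(-5)) = ((1/4)*(-8)*(1 - 32)/(1 + 64 + 32))*145 = ((1/4)*(-8)*(-31)/97)*145 = ((1/4)*(-8)*(1/97)*(-31))*145 = (62/97)*145 = 8990/97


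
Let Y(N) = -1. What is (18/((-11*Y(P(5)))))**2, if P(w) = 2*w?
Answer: 324/121 ≈ 2.6777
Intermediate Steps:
(18/((-11*Y(P(5)))))**2 = (18/((-11*(-1))))**2 = (18/11)**2 = 324/121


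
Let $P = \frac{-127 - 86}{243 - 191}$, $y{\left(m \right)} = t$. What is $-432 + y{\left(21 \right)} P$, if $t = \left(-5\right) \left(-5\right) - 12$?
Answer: $- \frac{1941}{4} \approx -485.25$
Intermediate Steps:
$t = 13$ ($t = 25 - 12 = 13$)
$y{\left(m \right)} = 13$
$P = - \frac{213}{52} \approx -4.0962$
$-432 + y{\left(21 \right)} P = -432 + 13 \left(- \frac{213}{52}\right) = -432 - \frac{213}{4} = - \frac{1941}{4}$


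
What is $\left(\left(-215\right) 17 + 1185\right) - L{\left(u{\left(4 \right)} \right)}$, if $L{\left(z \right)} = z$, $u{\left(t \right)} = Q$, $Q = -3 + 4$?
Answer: $-2471$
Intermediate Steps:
$Q = 1$
$u{\left(t \right)} = 1$
$\left(\left(-215\right) 17 + 1185\right) - L{\left(u{\left(4 \right)} \right)} = \left(\left(-215\right) 17 + 1185\right) - 1 = \left(-3655 + 1185\right) - 1 = -2470 - 1 = -2471$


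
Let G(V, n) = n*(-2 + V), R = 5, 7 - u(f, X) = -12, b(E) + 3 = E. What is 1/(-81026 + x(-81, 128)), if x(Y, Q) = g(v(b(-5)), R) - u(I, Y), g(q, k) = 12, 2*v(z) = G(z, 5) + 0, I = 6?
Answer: -1/81033 ≈ -1.2341e-5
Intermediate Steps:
b(E) = -3 + E
u(f, X) = 19 (u(f, X) = 7 - 1*(-12) = 7 + 12 = 19)
v(z) = -5 + 5*z/2 (v(z) = (5*(-2 + z) + 0)/2 = ((-10 + 5*z) + 0)/2 = (-10 + 5*z)/2 = -5 + 5*z/2)
x(Y, Q) = -7 (x(Y, Q) = 12 - 1*19 = 12 - 19 = -7)
1/(-81026 + x(-81, 128)) = 1/(-81026 - 7) = 1/(-81033) = -1/81033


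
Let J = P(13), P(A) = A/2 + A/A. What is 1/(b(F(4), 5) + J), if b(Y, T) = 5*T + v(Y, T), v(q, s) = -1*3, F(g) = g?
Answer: 2/59 ≈ 0.033898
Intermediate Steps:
P(A) = 1 + A/2 (P(A) = A*(½) + 1 = A/2 + 1 = 1 + A/2)
v(q, s) = -3
J = 15/2 (J = 1 + (½)*13 = 1 + 13/2 = 15/2 ≈ 7.5000)
b(Y, T) = -3 + 5*T (b(Y, T) = 5*T - 3 = -3 + 5*T)
1/(b(F(4), 5) + J) = 1/((-3 + 5*5) + 15/2) = 1/((-3 + 25) + 15/2) = 1/(22 + 15/2) = 1/(59/2) = 2/59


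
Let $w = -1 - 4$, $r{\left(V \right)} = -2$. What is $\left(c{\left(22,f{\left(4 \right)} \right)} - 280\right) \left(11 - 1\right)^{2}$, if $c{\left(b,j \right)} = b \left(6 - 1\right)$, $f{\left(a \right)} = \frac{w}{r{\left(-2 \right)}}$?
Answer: $-17000$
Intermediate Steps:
$w = -5$ ($w = -1 - 4 = -5$)
$f{\left(a \right)} = \frac{5}{2}$ ($f{\left(a \right)} = - \frac{5}{-2} = \left(-5\right) \left(- \frac{1}{2}\right) = \frac{5}{2}$)
$c{\left(b,j \right)} = 5 b$ ($c{\left(b,j \right)} = b 5 = 5 b$)
$\left(c{\left(22,f{\left(4 \right)} \right)} - 280\right) \left(11 - 1\right)^{2} = \left(5 \cdot 22 - 280\right) \left(11 - 1\right)^{2} = \left(110 - 280\right) 10^{2} = \left(-170\right) 100 = -17000$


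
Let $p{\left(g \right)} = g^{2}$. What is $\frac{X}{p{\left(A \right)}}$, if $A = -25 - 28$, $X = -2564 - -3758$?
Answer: $\frac{1194}{2809} \approx 0.42506$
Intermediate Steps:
$X = 1194$ ($X = -2564 + 3758 = 1194$)
$A = -53$
$\frac{X}{p{\left(A \right)}} = \frac{1194}{\left(-53\right)^{2}} = \frac{1194}{2809}$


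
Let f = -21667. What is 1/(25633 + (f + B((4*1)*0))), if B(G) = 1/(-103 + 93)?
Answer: 10/39659 ≈ 0.00025215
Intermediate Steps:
B(G) = -⅒ (B(G) = 1/(-10) = -⅒)
1/(25633 + (f + B((4*1)*0))) = 1/(25633 + (-21667 - ⅒)) = 1/(25633 - 216671/10) = 1/(39659/10) = 10/39659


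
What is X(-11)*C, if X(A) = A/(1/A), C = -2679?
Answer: -324159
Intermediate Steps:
X(A) = A² (X(A) = A*A = A²)
X(-11)*C = (-11)²*(-2679) = 121*(-2679) = -324159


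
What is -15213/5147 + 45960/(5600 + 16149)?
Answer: -94311417/111942103 ≈ -0.84250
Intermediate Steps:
-15213/5147 + 45960/(5600 + 16149) = -15213*1/5147 + 45960/21749 = -15213/5147 + 45960*(1/21749) = -15213/5147 + 45960/21749 = -94311417/111942103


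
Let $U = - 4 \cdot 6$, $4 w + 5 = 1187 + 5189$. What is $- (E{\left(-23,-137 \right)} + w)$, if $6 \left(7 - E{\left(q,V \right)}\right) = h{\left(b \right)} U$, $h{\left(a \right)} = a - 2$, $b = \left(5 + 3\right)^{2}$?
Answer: $- \frac{7391}{4} \approx -1847.8$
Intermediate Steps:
$w = \frac{6371}{4}$ ($w = - \frac{5}{4} + \frac{1187 + 5189}{4} = - \frac{5}{4} + \frac{1}{4} \cdot 6376 = - \frac{5}{4} + 1594 = \frac{6371}{4} \approx 1592.8$)
$b = 64$ ($b = 8^{2} = 64$)
$h{\left(a \right)} = -2 + a$ ($h{\left(a \right)} = a - 2 = -2 + a$)
$U = -24$ ($U = \left(-1\right) 24 = -24$)
$E{\left(q,V \right)} = 255$ ($E{\left(q,V \right)} = 7 - \frac{\left(-2 + 64\right) \left(-24\right)}{6} = 7 - \frac{62 \left(-24\right)}{6} = 7 - -248 = 7 + 248 = 255$)
$- (E{\left(-23,-137 \right)} + w) = - (255 + \frac{6371}{4}) = \left(-1\right) \frac{7391}{4} = - \frac{7391}{4}$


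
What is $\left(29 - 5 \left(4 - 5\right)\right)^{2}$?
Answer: $1156$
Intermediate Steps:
$\left(29 - 5 \left(4 - 5\right)\right)^{2} = \left(29 - -5\right)^{2} = \left(29 + 5\right)^{2} = 34^{2} = 1156$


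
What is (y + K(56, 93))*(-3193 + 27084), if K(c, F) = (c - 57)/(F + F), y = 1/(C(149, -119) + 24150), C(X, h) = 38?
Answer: -286715891/2249484 ≈ -127.46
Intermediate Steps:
y = 1/24188 (y = 1/(38 + 24150) = 1/24188 ≈ 4.1343e-5)
K(c, F) = (-57 + c)/(2*F) (K(c, F) = (-57 + c)/((2*F)) = (-57 + c)*(1/(2*F)) = (-57 + c)/(2*F))
(y + K(56, 93))*(-3193 + 27084) = (1/24188 + (1/2)*(-57 + 56)/93)*(-3193 + 27084) = (1/24188 + (1/2)*(1/93)*(-1))*23891 = (1/24188 - 1/186)*23891 = -12001/2249484*23891 = -286715891/2249484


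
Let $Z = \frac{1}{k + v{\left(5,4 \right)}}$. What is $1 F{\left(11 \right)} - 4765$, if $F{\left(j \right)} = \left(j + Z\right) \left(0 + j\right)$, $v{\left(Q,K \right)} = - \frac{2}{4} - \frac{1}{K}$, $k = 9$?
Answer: $- \frac{13928}{3} \approx -4642.7$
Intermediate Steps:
$v{\left(Q,K \right)} = - \frac{1}{2} - \frac{1}{K}$ ($v{\left(Q,K \right)} = \left(-2\right) \frac{1}{4} - \frac{1}{K} = - \frac{1}{2} - \frac{1}{K}$)
$Z = \frac{4}{33}$ ($Z = \frac{1}{9 + \frac{-2 - 4}{2 \cdot 4}} = \frac{1}{9 + \frac{1}{2} \cdot \frac{1}{4} \left(-2 - 4\right)} = \frac{1}{9 + \frac{1}{2} \cdot \frac{1}{4} \left(-6\right)} = \frac{1}{9 - \frac{3}{4}} = \frac{1}{\frac{33}{4}} = \frac{4}{33} \approx 0.12121$)
$F{\left(j \right)} = j \left(\frac{4}{33} + j\right)$ ($F{\left(j \right)} = \left(j + \frac{4}{33}\right) \left(0 + j\right) = \left(\frac{4}{33} + j\right) j = j \left(\frac{4}{33} + j\right)$)
$1 F{\left(11 \right)} - 4765 = 1 \cdot \frac{1}{33} \cdot 11 \left(4 + 33 \cdot 11\right) - 4765 = 1 \cdot \frac{1}{33} \cdot 11 \left(4 + 363\right) - 4765 = 1 \cdot \frac{1}{33} \cdot 11 \cdot 367 - 4765 = 1 \cdot \frac{367}{3} - 4765 = \frac{367}{3} - 4765 = - \frac{13928}{3}$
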